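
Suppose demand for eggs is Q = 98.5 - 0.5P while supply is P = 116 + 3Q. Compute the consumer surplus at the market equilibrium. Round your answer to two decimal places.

Rewriting demand in inverse form: P = 197 - 2Q.
Setting demand equal to supply, 81 = 5Q, so Q* = 16.2 and P* = 164.6.
CS is the area between the demand curve and P* from 0 to Q*: (1/2)(16.2)(32.4) = 262.44.

262.44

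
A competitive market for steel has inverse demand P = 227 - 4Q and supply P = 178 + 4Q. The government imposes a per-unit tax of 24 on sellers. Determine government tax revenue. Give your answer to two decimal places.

75.00

Pre-tax equilibrium: 227 - 4Q = 178 + 4Q gives Q* = 6.125, P* = 202.5.
A tax on sellers shifts supply up by 24: 227 - 4Q = 178 + 4Q + 24, so Q_t = 3.125. Buyers pay P_b = 214.5; sellers receive P_s = P_b - 24 = 190.5.
Tax revenue = t x Q_t = 24 x 3.125 = 75.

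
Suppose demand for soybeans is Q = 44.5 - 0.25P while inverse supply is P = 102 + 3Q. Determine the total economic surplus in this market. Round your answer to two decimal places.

Rewriting demand in inverse form: P = 178 - 4Q.
Set 178 - 4Q = 102 + 3Q, which gives 76 = 7Q, so Q* = 10.8571 and P* = 178 - 4(10.8571) = 134.5714.
CS = (1/2)(10.8571)(43.4286) = 235.7551 and PS = (1/2)(10.8571)(32.5714) = 176.8163, so total surplus = 412.5714.

412.57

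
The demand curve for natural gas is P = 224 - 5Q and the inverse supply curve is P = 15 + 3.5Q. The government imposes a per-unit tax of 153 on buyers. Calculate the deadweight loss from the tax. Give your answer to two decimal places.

Pre-tax equilibrium: 224 - 5Q = 15 + 3.5Q gives Q* = 24.5882, P* = 101.0588.
A tax on buyers shifts demand down by 153: (224 - 153) - 5Q = 15 + 3.5Q, so Q_t = 6.5882. Buyers pay P_b = 191.0588; sellers receive P_s = P_b - 153 = 38.0588.
The welfare triangle lost has base Q* - Q_t = 18 and height t = 153, so DWL = (1/2)(18)(153) = 1377.

1377.00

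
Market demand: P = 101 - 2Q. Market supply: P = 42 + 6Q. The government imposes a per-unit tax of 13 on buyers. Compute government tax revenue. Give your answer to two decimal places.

Without the tax, 101 - 2Q = 42 + 6Q so Q* = 7.375 and P* = 86.25.
A tax on buyers shifts demand down by 13: (101 - 13) - 2Q = 42 + 6Q, so Q_t = 5.75. Buyers pay P_b = 89.5; sellers receive P_s = P_b - 13 = 76.5.
Tax revenue = t x Q_t = 13 x 5.75 = 74.75.

74.75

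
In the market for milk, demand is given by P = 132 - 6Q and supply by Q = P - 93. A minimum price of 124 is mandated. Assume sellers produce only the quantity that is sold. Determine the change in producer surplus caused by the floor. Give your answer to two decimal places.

Rewriting supply in inverse form: P = 93 + Q.
Free-market equilibrium: 132 - 6Q = 93 + Q gives Q* = 5.5714, P* = 98.5714.
At P = 124, buyers demand (132 - 124)/6 = 1.3333 while sellers would supply more, so the quantity traded is 1.3333 at price 124.
PS goes from (1/2)(5.5714)(5.5714) = 15.5204 to 40.4444 (computed as (124 - 93)(1.3333) - (1/2)(1)(1.3333)^2), a change of 24.924.

24.92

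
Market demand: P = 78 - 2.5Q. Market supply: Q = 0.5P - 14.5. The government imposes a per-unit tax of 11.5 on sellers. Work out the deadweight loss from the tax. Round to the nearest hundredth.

14.69

Rewriting supply in inverse form: P = 29 + 2Q.
Without the tax, 78 - 2.5Q = 29 + 2Q so Q* = 10.8889 and P* = 50.7778.
With the tax, sellers need 11.5 more per unit: 78 - 2.5Q = 29 + 2Q + 11.5, so Q_t = 8.3333. Buyers pay P_b = 57.1667; sellers receive P_s = P_b - 11.5 = 45.6667.
The welfare triangle lost has base Q* - Q_t = 2.5556 and height t = 11.5, so DWL = (1/2)(2.5556)(11.5) = 14.6944.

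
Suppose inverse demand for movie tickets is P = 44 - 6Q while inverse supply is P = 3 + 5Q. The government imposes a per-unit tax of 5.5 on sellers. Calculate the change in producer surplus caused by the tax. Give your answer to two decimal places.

Without the tax, 44 - 6Q = 3 + 5Q so Q* = 3.7273 and P* = 21.6364.
A tax on sellers shifts supply up by 5.5: 44 - 6Q = 3 + 5Q + 5.5, so Q_t = 3.2273. Buyers pay P_b = 24.6364; sellers receive P_s = P_b - 5.5 = 19.1364.
PS falls from (1/2)(3.7273)(18.6364) = 34.7314 to (1/2)(3.2273)(16.1364) = 26.0382, a change of -8.6932.

-8.69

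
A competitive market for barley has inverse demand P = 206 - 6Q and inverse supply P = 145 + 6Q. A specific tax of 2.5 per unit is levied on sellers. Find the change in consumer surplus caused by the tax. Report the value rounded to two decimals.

-6.22

Without the tax, 206 - 6Q = 145 + 6Q so Q* = 5.0833 and P* = 175.5.
A tax on sellers shifts supply up by 2.5: 206 - 6Q = 145 + 6Q + 2.5, so Q_t = 4.875. Buyers pay P_b = 176.75; sellers receive P_s = P_b - 2.5 = 174.25.
CS falls from (1/2)(5.0833)(30.5) = 77.5208 to (1/2)(4.875)(29.25) = 71.2969, a change of -6.224.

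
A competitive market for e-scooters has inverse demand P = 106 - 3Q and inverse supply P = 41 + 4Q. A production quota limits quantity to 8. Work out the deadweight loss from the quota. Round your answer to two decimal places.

5.79

Without the quota, 106 - 3Q = 41 + 4Q gives Q* = 9.2857.
At Q = 8 the demand price is 106 - 3(8) = 82 and the supply price is 41 + 4(8) = 73.
DWL = (1/2)(gap between curves at 8) x (Q* - 8) = (1/2)(9)(1.2857) = 5.7857.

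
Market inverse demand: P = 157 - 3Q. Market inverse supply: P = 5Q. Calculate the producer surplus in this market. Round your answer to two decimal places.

Equilibrium: 157 - 3Q = 5Q, so Q* = 19.625 and P* = 98.125.
Producer surplus is the triangle above supply below P*: (1/2)(19.625)(98.125 - 0) = (1/2)(19.625)(98.125) = 962.8516.

962.85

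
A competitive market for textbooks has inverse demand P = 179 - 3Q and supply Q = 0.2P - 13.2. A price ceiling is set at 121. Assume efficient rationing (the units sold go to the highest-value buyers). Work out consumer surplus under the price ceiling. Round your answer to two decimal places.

456.50

Rewriting supply in inverse form: P = 66 + 5Q.
Without the control, 179 - 3Q = 66 + 5Q so Q* = 14.125 and P* = 136.625.
At the ceiling price 121, quantity supplied is (121 - 66)/5 = 11; supply is the short side, so Q = 11 trades at P = 121.
The demand price at Q = 11 is 146. CS is the trapezoid between demand and 121 over [0, 11]: (1/2)[(179 - 121) + (146 - 121)](11) = 456.5.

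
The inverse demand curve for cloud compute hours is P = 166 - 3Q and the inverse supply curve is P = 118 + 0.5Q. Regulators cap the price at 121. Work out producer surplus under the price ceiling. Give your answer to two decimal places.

Free-market equilibrium: 166 - 3Q = 118 + 0.5Q gives Q* = 13.7143, P* = 124.8571.
At P = 121, sellers supply (121 - 118)/0.5 = 6 while buyers want more, so the quantity traded is 6 at price 121.
PS is the triangle above supply below 121: (1/2)(6)(121 - 118) = 9.

9.00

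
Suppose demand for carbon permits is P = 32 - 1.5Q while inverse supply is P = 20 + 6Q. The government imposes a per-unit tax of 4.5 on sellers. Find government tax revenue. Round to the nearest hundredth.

Without the tax, 32 - 1.5Q = 20 + 6Q so Q* = 1.6 and P* = 29.6.
A tax on sellers shifts supply up by 4.5: 32 - 1.5Q = 20 + 6Q + 4.5, so Q_t = 1. Buyers pay P_b = 30.5; sellers receive P_s = P_b - 4.5 = 26.
Tax revenue = t x Q_t = 4.5 x 1 = 4.5.

4.50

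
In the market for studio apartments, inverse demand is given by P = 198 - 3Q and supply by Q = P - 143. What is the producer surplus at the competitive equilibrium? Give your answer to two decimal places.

94.53

Rewriting supply in inverse form: P = 143 + Q.
Equilibrium: 198 - 3Q = 143 + Q, so Q* = 13.75 and P* = 156.75.
The supply curve's price intercept is 143, so PS = (1/2)(Q*)(P* - 143) = (1/2)(13.75)(13.75) = 94.5312.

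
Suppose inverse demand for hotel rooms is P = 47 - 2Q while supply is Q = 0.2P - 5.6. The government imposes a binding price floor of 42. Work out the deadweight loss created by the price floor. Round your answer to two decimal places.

Rewriting supply in inverse form: P = 28 + 5Q.
Free-market equilibrium: 47 - 2Q = 28 + 5Q gives Q* = 2.7143, P* = 41.5714.
At P = 42, buyers demand (47 - 42)/2 = 2.5 while sellers would supply more, so the quantity traded is 2.5 at price 42.
The lost-trades triangle has base Q* - 2.5 = 0.2143 and height equal to the gap between the curves at Q = 2.5, which is 42 - 40.5 = 1.5. DWL = (1/2)(0.2143)(1.5) = 0.1607.

0.16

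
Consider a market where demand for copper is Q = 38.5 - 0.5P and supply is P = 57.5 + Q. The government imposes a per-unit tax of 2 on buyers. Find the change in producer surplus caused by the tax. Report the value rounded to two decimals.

-4.11

Rewriting demand in inverse form: P = 77 - 2Q.
Without the tax, 77 - 2Q = 57.5 + Q so Q* = 6.5 and P* = 64.
With the tax, buyers' net willingness to pay falls by 2: (77 - 2) - 2Q = 57.5 + Q, so Q_t = 5.8333. Buyers pay P_b = 65.3333; sellers receive P_s = P_b - 2 = 63.3333.
PS falls from (1/2)(6.5)(6.5) = 21.125 to (1/2)(5.8333)(5.8333) = 17.0139, a change of -4.1111.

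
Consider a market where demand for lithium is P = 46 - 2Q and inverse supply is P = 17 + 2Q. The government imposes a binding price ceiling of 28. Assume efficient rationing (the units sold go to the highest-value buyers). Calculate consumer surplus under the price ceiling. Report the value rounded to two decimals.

68.75

Without the control, 46 - 2Q = 17 + 2Q so Q* = 7.25 and P* = 31.5.
At P = 28, sellers supply (28 - 17)/2 = 5.5 while buyers want more, so the quantity traded is 5.5 at price 28.
The demand price at Q = 5.5 is 35. CS is the trapezoid between demand and 28 over [0, 5.5]: (1/2)[(46 - 28) + (35 - 28)](5.5) = 68.75.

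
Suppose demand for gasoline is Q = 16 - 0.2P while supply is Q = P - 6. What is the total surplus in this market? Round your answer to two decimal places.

456.33

Rewriting demand in inverse form: P = 80 - 5Q.
Rewriting supply in inverse form: P = 6 + Q.
Setting demand equal to supply, 74 = 6Q, so Q* = 12.3333 and P* = 18.3333.
Total surplus is the full triangle between the curves from 0 to Q*: (1/2)(12.3333)(80 - 6) = 456.3333.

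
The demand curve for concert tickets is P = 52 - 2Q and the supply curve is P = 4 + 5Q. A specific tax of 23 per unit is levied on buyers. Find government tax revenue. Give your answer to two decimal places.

82.14

Pre-tax equilibrium: 52 - 2Q = 4 + 5Q gives Q* = 6.8571, P* = 38.2857.
A tax on buyers shifts demand down by 23: (52 - 23) - 2Q = 4 + 5Q, so Q_t = 3.5714. Buyers pay P_b = 44.8571; sellers receive P_s = P_b - 23 = 21.8571.
Revenue is the tax times quantity traded: 23 x 3.5714 = 82.1429.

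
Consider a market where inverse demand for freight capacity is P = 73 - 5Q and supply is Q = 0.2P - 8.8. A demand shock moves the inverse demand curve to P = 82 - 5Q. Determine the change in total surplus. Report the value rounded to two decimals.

30.15

Rewriting supply in inverse form: P = 44 + 5Q.
Initial equilibrium: Q_0 = 2.9, P_0 = 58.5; CS_0 = (1/2)(2.9)(14.5) = 21.025, PS_0 = (1/2)(2.9)(14.5) = 21.025.
New equilibrium: 82 - 5Q = 44 + 5Q gives Q_1 = 3.8, P_1 = 63; CS_1 = 36.1, PS_1 = 36.1.
Change in total surplus = (36.1 + 36.1) - (21.025 + 21.025) = 30.15.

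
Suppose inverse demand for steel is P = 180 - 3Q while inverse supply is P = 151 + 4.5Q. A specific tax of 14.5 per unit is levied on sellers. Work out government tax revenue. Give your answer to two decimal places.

28.03

Without the tax, 180 - 3Q = 151 + 4.5Q so Q* = 3.8667 and P* = 168.4.
With the tax, sellers need 14.5 more per unit: 180 - 3Q = 151 + 4.5Q + 14.5, so Q_t = 1.9333. Buyers pay P_b = 174.2; sellers receive P_s = P_b - 14.5 = 159.7.
Tax revenue = t x Q_t = 14.5 x 1.9333 = 28.0333.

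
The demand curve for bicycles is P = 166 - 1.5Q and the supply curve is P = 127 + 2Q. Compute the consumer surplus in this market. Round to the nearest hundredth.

Equilibrium: 166 - 1.5Q = 127 + 2Q, so Q* = 11.1429 and P* = 149.2857.
The demand choke price is 166, so CS = (1/2)(Q*)(166 - P*) = (1/2)(11.1429)(16.7143) = 93.1224.

93.12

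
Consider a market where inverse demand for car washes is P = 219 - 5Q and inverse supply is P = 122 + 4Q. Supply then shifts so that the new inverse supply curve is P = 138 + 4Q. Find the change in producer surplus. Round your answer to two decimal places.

-70.32

Initial equilibrium: Q_0 = 10.7778, P_0 = 165.1111; CS_0 = (1/2)(10.7778)(53.8889) = 290.4012, PS_0 = (1/2)(10.7778)(43.1111) = 232.321.
New equilibrium: 219 - 5Q = 138 + 4Q gives Q_1 = 9, P_1 = 174; CS_1 = 202.5, PS_1 = 162.
Change in producer surplus = 162 - 232.321 = -70.321.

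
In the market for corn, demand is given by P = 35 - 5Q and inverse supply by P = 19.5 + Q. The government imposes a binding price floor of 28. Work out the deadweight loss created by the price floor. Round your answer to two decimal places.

4.20

Free-market equilibrium: 35 - 5Q = 19.5 + Q gives Q* = 2.5833, P* = 22.0833.
At the floor price 28, quantity demanded is (35 - 28)/5 = 1.4; demand is the short side, so Q = 1.4 trades at P = 28.
The lost-trades triangle has base Q* - 1.4 = 1.1833 and height equal to the gap between the curves at Q = 1.4, which is 28 - 20.9 = 7.1. DWL = (1/2)(1.1833)(7.1) = 4.2008.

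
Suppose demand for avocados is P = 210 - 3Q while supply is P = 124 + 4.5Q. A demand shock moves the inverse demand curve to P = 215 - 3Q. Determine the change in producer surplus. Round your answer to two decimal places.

Initial equilibrium: Q_0 = 11.4667, P_0 = 175.6; CS_0 = (1/2)(11.4667)(34.4) = 197.2267, PS_0 = (1/2)(11.4667)(51.6) = 295.84.
New equilibrium: 215 - 3Q = 124 + 4.5Q gives Q_1 = 12.1333, P_1 = 178.6; CS_1 = 220.8267, PS_1 = 331.24.
Change in producer surplus = 331.24 - 295.84 = 35.4.

35.40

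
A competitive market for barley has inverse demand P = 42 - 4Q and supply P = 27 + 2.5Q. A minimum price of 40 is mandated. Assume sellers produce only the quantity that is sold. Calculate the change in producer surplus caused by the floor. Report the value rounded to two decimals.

Free-market equilibrium: 42 - 4Q = 27 + 2.5Q gives Q* = 2.3077, P* = 32.7692.
At the floor price 40, quantity demanded is (42 - 40)/4 = 0.5; demand is the short side, so Q = 0.5 trades at P = 40.
PS goes from (1/2)(2.3077)(5.7692) = 6.6568 to 6.1875 (computed as (40 - 27)(0.5) - (1/2)(2.5)(0.5)^2), a change of -0.4693.

-0.47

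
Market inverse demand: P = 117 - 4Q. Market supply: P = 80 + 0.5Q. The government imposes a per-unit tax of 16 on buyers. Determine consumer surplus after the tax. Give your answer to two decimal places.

Without the tax, 117 - 4Q = 80 + 0.5Q so Q* = 8.2222 and P* = 84.1111.
With the tax, buyers' net willingness to pay falls by 16: (117 - 16) - 4Q = 80 + 0.5Q, so Q_t = 4.6667. Buyers pay P_b = 98.3333; sellers receive P_s = P_b - 16 = 82.3333.
CS = (1/2)(Q_t)(117 - P_b) = (1/2)(4.6667)(18.6667) = 43.5556.

43.56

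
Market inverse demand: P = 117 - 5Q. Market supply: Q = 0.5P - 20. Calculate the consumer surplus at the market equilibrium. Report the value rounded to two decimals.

Rewriting supply in inverse form: P = 40 + 2Q.
Set 117 - 5Q = 40 + 2Q, which gives 77 = 7Q, so Q* = 11 and P* = 117 - 5(11) = 62.
CS is the area between the demand curve and P* from 0 to Q*: (1/2)(11)(55) = 302.5.

302.50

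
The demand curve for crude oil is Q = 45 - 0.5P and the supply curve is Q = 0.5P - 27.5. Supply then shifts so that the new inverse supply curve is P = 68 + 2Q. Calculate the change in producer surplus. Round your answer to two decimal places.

Rewriting demand in inverse form: P = 90 - 2Q.
Rewriting supply in inverse form: P = 55 + 2Q.
Initial equilibrium: Q_0 = 8.75, P_0 = 72.5; CS_0 = (1/2)(8.75)(17.5) = 76.5625, PS_0 = (1/2)(8.75)(17.5) = 76.5625.
New equilibrium: 90 - 2Q = 68 + 2Q gives Q_1 = 5.5, P_1 = 79; CS_1 = 30.25, PS_1 = 30.25.
Change in producer surplus = 30.25 - 76.5625 = -46.3125.

-46.31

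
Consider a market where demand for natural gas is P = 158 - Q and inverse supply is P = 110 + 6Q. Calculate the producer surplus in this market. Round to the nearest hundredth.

Setting demand equal to supply, 48 = 7Q, so Q* = 6.8571 and P* = 151.1429.
PS is the area between P* and the supply curve from 0 to Q*: (1/2)(6.8571)(41.1429) = 141.0612.

141.06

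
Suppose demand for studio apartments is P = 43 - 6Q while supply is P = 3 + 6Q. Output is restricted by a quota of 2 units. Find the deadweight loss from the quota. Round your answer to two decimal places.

10.67

Without the quota, 43 - 6Q = 3 + 6Q gives Q* = 3.3333.
At Q = 2 the demand price is 43 - 6(2) = 31 and the supply price is 3 + 6(2) = 15.
Deadweight loss is the triangle between the curves from 2 to 3.3333: (1/2)(31 - 15)(3.3333 - 2) = 10.6667.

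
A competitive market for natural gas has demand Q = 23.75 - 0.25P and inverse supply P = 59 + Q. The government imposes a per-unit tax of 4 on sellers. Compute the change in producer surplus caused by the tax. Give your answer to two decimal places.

-5.44

Rewriting demand in inverse form: P = 95 - 4Q.
Pre-tax equilibrium: 95 - 4Q = 59 + Q gives Q* = 7.2, P* = 66.2.
A tax on sellers shifts supply up by 4: 95 - 4Q = 59 + Q + 4, so Q_t = 6.4. Buyers pay P_b = 69.4; sellers receive P_s = P_b - 4 = 65.4.
Producers lose the trapezoid between P_s and P* out to Q_t plus the triangle from Q_t to Q*: change in PS = 20.48 - 25.92 = -5.44.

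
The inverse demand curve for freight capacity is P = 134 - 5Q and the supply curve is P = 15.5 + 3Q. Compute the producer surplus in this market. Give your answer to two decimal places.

329.12

Equilibrium: 134 - 5Q = 15.5 + 3Q, so Q* = 14.8125 and P* = 59.9375.
The supply curve's price intercept is 15.5, so PS = (1/2)(Q*)(P* - 15.5) = (1/2)(14.8125)(44.4375) = 329.1152.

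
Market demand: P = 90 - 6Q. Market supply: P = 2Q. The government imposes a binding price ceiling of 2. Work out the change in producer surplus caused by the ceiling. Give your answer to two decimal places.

Free-market equilibrium: 90 - 6Q = 2Q gives Q* = 11.25, P* = 22.5.
At the ceiling price 2, quantity supplied is (2 - 0)/2 = 1; supply is the short side, so Q = 1 trades at P = 2.
PS goes from (1/2)(11.25)(22.5) = 126.5625 to 1 (computed as (2 - 0)(1) - (1/2)(2)(1)^2), a change of -125.5625.

-125.56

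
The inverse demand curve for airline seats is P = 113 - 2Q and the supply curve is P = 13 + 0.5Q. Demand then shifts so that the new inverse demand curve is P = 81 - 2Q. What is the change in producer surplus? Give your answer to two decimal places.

Initial equilibrium: Q_0 = 40, P_0 = 33; CS_0 = (1/2)(40)(80) = 1600, PS_0 = (1/2)(40)(20) = 400.
New equilibrium: 81 - 2Q = 13 + 0.5Q gives Q_1 = 27.2, P_1 = 26.6; CS_1 = 739.84, PS_1 = 184.96.
Change in producer surplus = 184.96 - 400 = -215.04.

-215.04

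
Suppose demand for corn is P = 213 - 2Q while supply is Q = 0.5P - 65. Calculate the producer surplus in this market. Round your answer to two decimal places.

430.56

Rewriting supply in inverse form: P = 130 + 2Q.
Setting demand equal to supply, 83 = 4Q, so Q* = 20.75 and P* = 171.5.
Producer surplus is the triangle above supply below P*: (1/2)(20.75)(171.5 - 130) = (1/2)(20.75)(41.5) = 430.5625.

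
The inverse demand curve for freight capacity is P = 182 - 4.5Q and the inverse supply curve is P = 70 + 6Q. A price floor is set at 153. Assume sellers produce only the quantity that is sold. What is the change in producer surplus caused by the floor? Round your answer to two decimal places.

Without the control, 182 - 4.5Q = 70 + 6Q so Q* = 10.6667 and P* = 134.
At the floor price 153, quantity demanded is (182 - 153)/4.5 = 6.4444; demand is the short side, so Q = 6.4444 trades at P = 153.
PS goes from (1/2)(10.6667)(64) = 341.3333 to 410.2963 (computed as (153 - 70)(6.4444) - (1/2)(6)(6.4444)^2), a change of 68.963.

68.96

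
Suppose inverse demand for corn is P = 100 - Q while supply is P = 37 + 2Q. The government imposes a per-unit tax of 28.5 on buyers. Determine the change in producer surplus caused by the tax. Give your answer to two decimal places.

Pre-tax equilibrium: 100 - Q = 37 + 2Q gives Q* = 21, P* = 79.
With the tax, buyers' net willingness to pay falls by 28.5: (100 - 28.5) - Q = 37 + 2Q, so Q_t = 11.5. Buyers pay P_b = 88.5; sellers receive P_s = P_b - 28.5 = 60.
PS falls from (1/2)(21)(42) = 441 to (1/2)(11.5)(23) = 132.25, a change of -308.75.

-308.75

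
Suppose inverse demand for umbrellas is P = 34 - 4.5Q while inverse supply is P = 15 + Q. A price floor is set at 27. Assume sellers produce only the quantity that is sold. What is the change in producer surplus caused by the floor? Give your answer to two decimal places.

Without the control, 34 - 4.5Q = 15 + Q so Q* = 3.4545 and P* = 18.4545.
At P = 27, buyers demand (34 - 27)/4.5 = 1.5556 while sellers would supply more, so the quantity traded is 1.5556 at price 27.
PS goes from (1/2)(3.4545)(3.4545) = 5.9669 to 17.4568 (computed as (27 - 15)(1.5556) - (1/2)(1)(1.5556)^2), a change of 11.4898.

11.49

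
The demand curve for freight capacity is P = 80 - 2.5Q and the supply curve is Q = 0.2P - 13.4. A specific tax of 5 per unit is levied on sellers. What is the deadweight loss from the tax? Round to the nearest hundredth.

1.67

Rewriting supply in inverse form: P = 67 + 5Q.
Pre-tax equilibrium: 80 - 2.5Q = 67 + 5Q gives Q* = 1.7333, P* = 75.6667.
With the tax, sellers need 5 more per unit: 80 - 2.5Q = 67 + 5Q + 5, so Q_t = 1.0667. Buyers pay P_b = 77.3333; sellers receive P_s = P_b - 5 = 72.3333.
Deadweight loss is the triangle between the curves from Q_t to Q*: (1/2)(1.7333 - 1.0667)(5) = 1.6667.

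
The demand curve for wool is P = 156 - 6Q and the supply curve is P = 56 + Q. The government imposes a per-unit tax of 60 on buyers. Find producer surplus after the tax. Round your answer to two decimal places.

16.33

Without the tax, 156 - 6Q = 56 + Q so Q* = 14.2857 and P* = 70.2857.
A tax on buyers shifts demand down by 60: (156 - 60) - 6Q = 56 + Q, so Q_t = 5.7143. Buyers pay P_b = 121.7143; sellers receive P_s = P_b - 60 = 61.7143.
Producer surplus is the triangle above supply below P_s: (1/2)(5.7143)(61.7143 - 56) = 16.3265.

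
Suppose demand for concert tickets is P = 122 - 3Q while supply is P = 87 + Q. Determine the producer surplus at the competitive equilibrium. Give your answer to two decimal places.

Setting demand equal to supply, 35 = 4Q, so Q* = 8.75 and P* = 95.75.
The supply curve's price intercept is 87, so PS = (1/2)(Q*)(P* - 87) = (1/2)(8.75)(8.75) = 38.2812.

38.28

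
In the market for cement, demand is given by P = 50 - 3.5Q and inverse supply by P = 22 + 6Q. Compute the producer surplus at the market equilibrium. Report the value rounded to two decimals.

26.06

Setting demand equal to supply, 28 = 9.5Q, so Q* = 2.9474 and P* = 39.6842.
The supply curve's price intercept is 22, so PS = (1/2)(Q*)(P* - 22) = (1/2)(2.9474)(17.6842) = 26.0609.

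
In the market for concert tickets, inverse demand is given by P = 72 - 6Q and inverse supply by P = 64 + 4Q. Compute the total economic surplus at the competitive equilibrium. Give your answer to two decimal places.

Setting demand equal to supply, 8 = 10Q, so Q* = 0.8 and P* = 67.2.
CS = (1/2)(0.8)(4.8) = 1.92 and PS = (1/2)(0.8)(3.2) = 1.28, so total surplus = 3.2.

3.20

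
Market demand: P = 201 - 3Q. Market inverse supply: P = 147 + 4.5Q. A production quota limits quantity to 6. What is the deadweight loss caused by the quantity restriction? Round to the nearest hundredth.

Unrestricted equilibrium: Q* = (201 - 147)/(3 + 4.5) = 7.2.
At Q = 6 the demand price is 201 - 3(6) = 183 and the supply price is 147 + 4.5(6) = 174.
DWL = (1/2)(gap between curves at 6) x (Q* - 6) = (1/2)(9)(1.2) = 5.4.

5.40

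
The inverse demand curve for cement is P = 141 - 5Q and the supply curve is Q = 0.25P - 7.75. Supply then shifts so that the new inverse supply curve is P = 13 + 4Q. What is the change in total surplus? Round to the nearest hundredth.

238.00

Rewriting supply in inverse form: P = 31 + 4Q.
Initial equilibrium: Q_0 = 12.2222, P_0 = 79.8889; CS_0 = (1/2)(12.2222)(61.1111) = 373.4568, PS_0 = (1/2)(12.2222)(48.8889) = 298.7654.
New equilibrium: 141 - 5Q = 13 + 4Q gives Q_1 = 14.2222, P_1 = 69.8889; CS_1 = 505.679, PS_1 = 404.5432.
Change in total surplus = (505.679 + 404.5432) - (373.4568 + 298.7654) = 238.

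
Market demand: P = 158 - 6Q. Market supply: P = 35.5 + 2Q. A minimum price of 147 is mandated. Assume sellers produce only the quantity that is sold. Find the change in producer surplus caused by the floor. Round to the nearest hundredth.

-33.42

Without the control, 158 - 6Q = 35.5 + 2Q so Q* = 15.3125 and P* = 66.125.
At the floor price 147, quantity demanded is (158 - 147)/6 = 1.8333; demand is the short side, so Q = 1.8333 trades at P = 147.
PS goes from (1/2)(15.3125)(30.625) = 234.4727 to 201.0556 (computed as (147 - 35.5)(1.8333) - (1/2)(2)(1.8333)^2), a change of -33.4171.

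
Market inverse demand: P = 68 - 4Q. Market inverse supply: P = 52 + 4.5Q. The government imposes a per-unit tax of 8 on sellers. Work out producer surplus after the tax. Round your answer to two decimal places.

1.99

Without the tax, 68 - 4Q = 52 + 4.5Q so Q* = 1.8824 and P* = 60.4706.
A tax on sellers shifts supply up by 8: 68 - 4Q = 52 + 4.5Q + 8, so Q_t = 0.9412. Buyers pay P_b = 64.2353; sellers receive P_s = P_b - 8 = 56.2353.
PS = (1/2)(Q_t)(P_s - 52) = (1/2)(0.9412)(4.2353) = 1.9931.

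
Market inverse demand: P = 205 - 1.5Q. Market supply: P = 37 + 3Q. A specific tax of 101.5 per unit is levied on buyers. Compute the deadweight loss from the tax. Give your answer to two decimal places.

1144.69

Pre-tax equilibrium: 205 - 1.5Q = 37 + 3Q gives Q* = 37.3333, P* = 149.
With the tax, buyers' net willingness to pay falls by 101.5: (205 - 101.5) - 1.5Q = 37 + 3Q, so Q_t = 14.7778. Buyers pay P_b = 182.8333; sellers receive P_s = P_b - 101.5 = 81.3333.
Deadweight loss is the triangle between the curves from Q_t to Q*: (1/2)(37.3333 - 14.7778)(101.5) = 1144.6944.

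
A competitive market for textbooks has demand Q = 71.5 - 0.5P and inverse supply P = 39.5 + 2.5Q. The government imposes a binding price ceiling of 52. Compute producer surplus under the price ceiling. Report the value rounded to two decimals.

Rewriting demand in inverse form: P = 143 - 2Q.
Without the control, 143 - 2Q = 39.5 + 2.5Q so Q* = 23 and P* = 97.
At the ceiling price 52, quantity supplied is (52 - 39.5)/2.5 = 5; supply is the short side, so Q = 5 trades at P = 52.
PS is the triangle above supply below 52: (1/2)(5)(52 - 39.5) = 31.25.

31.25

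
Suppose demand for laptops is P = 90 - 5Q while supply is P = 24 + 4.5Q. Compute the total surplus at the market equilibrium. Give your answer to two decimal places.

Set 90 - 5Q = 24 + 4.5Q, which gives 66 = 9.5Q, so Q* = 6.9474 and P* = 90 - 5(6.9474) = 55.2632.
Total surplus is the full triangle between the curves from 0 to Q*: (1/2)(6.9474)(90 - 24) = 229.2632.

229.26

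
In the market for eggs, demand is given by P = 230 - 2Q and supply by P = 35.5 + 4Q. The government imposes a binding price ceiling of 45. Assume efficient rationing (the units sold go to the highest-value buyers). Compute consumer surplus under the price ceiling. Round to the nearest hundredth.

Free-market equilibrium: 230 - 2Q = 35.5 + 4Q gives Q* = 32.4167, P* = 165.1667.
At P = 45, sellers supply (45 - 35.5)/4 = 2.375 while buyers want more, so the quantity traded is 2.375 at price 45.
The demand price at Q = 2.375 is 225.25. CS is the trapezoid between demand and 45 over [0, 2.375]: (1/2)[(230 - 45) + (225.25 - 45)](2.375) = 433.7344.

433.73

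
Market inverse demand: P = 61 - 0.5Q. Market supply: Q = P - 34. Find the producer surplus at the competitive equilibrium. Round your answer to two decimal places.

Rewriting supply in inverse form: P = 34 + Q.
Setting demand equal to supply, 27 = 1.5Q, so Q* = 18 and P* = 52.
The supply curve's price intercept is 34, so PS = (1/2)(Q*)(P* - 34) = (1/2)(18)(18) = 162.

162.00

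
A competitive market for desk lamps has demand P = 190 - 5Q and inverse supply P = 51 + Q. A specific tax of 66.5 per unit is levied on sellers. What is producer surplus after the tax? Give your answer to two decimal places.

Without the tax, 190 - 5Q = 51 + Q so Q* = 23.1667 and P* = 74.1667.
With the tax, sellers need 66.5 more per unit: 190 - 5Q = 51 + Q + 66.5, so Q_t = 12.0833. Buyers pay P_b = 129.5833; sellers receive P_s = P_b - 66.5 = 63.0833.
PS = (1/2)(Q_t)(P_s - 51) = (1/2)(12.0833)(12.0833) = 73.0035.

73.00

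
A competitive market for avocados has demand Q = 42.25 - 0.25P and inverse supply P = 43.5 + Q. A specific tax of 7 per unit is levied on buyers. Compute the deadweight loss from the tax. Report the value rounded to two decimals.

4.90

Rewriting demand in inverse form: P = 169 - 4Q.
Without the tax, 169 - 4Q = 43.5 + Q so Q* = 25.1 and P* = 68.6.
A tax on buyers shifts demand down by 7: (169 - 7) - 4Q = 43.5 + Q, so Q_t = 23.7. Buyers pay P_b = 74.2; sellers receive P_s = P_b - 7 = 67.2.
The welfare triangle lost has base Q* - Q_t = 1.4 and height t = 7, so DWL = (1/2)(1.4)(7) = 4.9.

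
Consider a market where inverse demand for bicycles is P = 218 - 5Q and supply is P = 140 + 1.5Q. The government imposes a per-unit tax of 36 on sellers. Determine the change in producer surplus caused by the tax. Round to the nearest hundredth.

-76.69

Without the tax, 218 - 5Q = 140 + 1.5Q so Q* = 12 and P* = 158.
A tax on sellers shifts supply up by 36: 218 - 5Q = 140 + 1.5Q + 36, so Q_t = 6.4615. Buyers pay P_b = 185.6923; sellers receive P_s = P_b - 36 = 149.6923.
PS falls from (1/2)(12)(18) = 108 to (1/2)(6.4615)(9.6923) = 31.3136, a change of -76.6864.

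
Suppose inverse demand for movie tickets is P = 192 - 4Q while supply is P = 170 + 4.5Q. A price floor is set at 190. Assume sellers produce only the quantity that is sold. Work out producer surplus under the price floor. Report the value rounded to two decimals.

9.44

Free-market equilibrium: 192 - 4Q = 170 + 4.5Q gives Q* = 2.5882, P* = 181.6471.
At the floor price 190, quantity demanded is (192 - 190)/4 = 0.5; demand is the short side, so Q = 0.5 trades at P = 190.
The supply price at Q = 0.5 is 172.25. PS is the trapezoid between 190 and supply over [0, 0.5]: (1/2)[(190 - 170) + (190 - 172.25)](0.5) = 9.4375.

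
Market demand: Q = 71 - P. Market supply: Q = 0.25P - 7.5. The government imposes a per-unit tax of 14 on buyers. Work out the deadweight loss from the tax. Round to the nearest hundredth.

Rewriting demand in inverse form: P = 71 - Q.
Rewriting supply in inverse form: P = 30 + 4Q.
Pre-tax equilibrium: 71 - Q = 30 + 4Q gives Q* = 8.2, P* = 62.8.
A tax on buyers shifts demand down by 14: (71 - 14) - Q = 30 + 4Q, so Q_t = 5.4. Buyers pay P_b = 65.6; sellers receive P_s = P_b - 14 = 51.6.
The welfare triangle lost has base Q* - Q_t = 2.8 and height t = 14, so DWL = (1/2)(2.8)(14) = 19.6.

19.60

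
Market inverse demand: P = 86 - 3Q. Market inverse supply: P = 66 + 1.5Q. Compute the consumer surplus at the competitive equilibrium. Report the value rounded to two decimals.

Equilibrium: 86 - 3Q = 66 + 1.5Q, so Q* = 4.4444 and P* = 72.6667.
CS is the area between the demand curve and P* from 0 to Q*: (1/2)(4.4444)(13.3333) = 29.6296.

29.63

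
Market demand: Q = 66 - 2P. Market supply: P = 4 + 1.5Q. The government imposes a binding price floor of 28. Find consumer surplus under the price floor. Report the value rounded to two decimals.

25.00

Rewriting demand in inverse form: P = 33 - 0.5Q.
Without the control, 33 - 0.5Q = 4 + 1.5Q so Q* = 14.5 and P* = 25.75.
At P = 28, buyers demand (33 - 28)/0.5 = 10 while sellers would supply more, so the quantity traded is 10 at price 28.
CS is the triangle under demand above 28: (1/2)(10)(33 - 28) = 25.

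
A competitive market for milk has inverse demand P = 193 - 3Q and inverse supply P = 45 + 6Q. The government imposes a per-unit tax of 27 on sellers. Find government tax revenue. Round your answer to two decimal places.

363.00

Pre-tax equilibrium: 193 - 3Q = 45 + 6Q gives Q* = 16.4444, P* = 143.6667.
A tax on sellers shifts supply up by 27: 193 - 3Q = 45 + 6Q + 27, so Q_t = 13.4444. Buyers pay P_b = 152.6667; sellers receive P_s = P_b - 27 = 125.6667.
Revenue is the tax times quantity traded: 27 x 13.4444 = 363.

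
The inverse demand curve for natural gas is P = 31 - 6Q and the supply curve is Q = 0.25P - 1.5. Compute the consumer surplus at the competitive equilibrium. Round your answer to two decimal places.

Rewriting supply in inverse form: P = 6 + 4Q.
Setting demand equal to supply, 25 = 10Q, so Q* = 2.5 and P* = 16.
The demand choke price is 31, so CS = (1/2)(Q*)(31 - P*) = (1/2)(2.5)(15) = 18.75.

18.75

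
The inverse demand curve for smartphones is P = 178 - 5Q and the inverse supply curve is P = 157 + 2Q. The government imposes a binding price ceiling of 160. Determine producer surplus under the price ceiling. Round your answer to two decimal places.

Without the control, 178 - 5Q = 157 + 2Q so Q* = 3 and P* = 163.
At the ceiling price 160, quantity supplied is (160 - 157)/2 = 1.5; supply is the short side, so Q = 1.5 trades at P = 160.
PS is the triangle above supply below 160: (1/2)(1.5)(160 - 157) = 2.25.

2.25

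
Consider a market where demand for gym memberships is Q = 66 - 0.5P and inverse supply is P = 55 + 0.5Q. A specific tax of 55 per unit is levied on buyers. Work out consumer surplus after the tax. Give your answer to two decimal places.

77.44

Rewriting demand in inverse form: P = 132 - 2Q.
Without the tax, 132 - 2Q = 55 + 0.5Q so Q* = 30.8 and P* = 70.4.
With the tax, buyers' net willingness to pay falls by 55: (132 - 55) - 2Q = 55 + 0.5Q, so Q_t = 8.8. Buyers pay P_b = 114.4; sellers receive P_s = P_b - 55 = 59.4.
Consumer surplus is the triangle under demand above P_b: (1/2)(8.8)(132 - 114.4) = 77.44.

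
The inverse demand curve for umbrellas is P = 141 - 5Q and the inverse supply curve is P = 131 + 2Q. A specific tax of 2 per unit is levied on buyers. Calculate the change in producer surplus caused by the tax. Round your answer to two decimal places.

-0.73

Without the tax, 141 - 5Q = 131 + 2Q so Q* = 1.4286 and P* = 133.8571.
A tax on buyers shifts demand down by 2: (141 - 2) - 5Q = 131 + 2Q, so Q_t = 1.1429. Buyers pay P_b = 135.2857; sellers receive P_s = P_b - 2 = 133.2857.
PS falls from (1/2)(1.4286)(2.8571) = 2.0408 to (1/2)(1.1429)(2.2857) = 1.3061, a change of -0.7347.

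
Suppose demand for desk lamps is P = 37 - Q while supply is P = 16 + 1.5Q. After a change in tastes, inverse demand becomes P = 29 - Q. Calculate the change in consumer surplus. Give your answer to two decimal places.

Initial equilibrium: Q_0 = 8.4, P_0 = 28.6; CS_0 = (1/2)(8.4)(8.4) = 35.28, PS_0 = (1/2)(8.4)(12.6) = 52.92.
New equilibrium: 29 - Q = 16 + 1.5Q gives Q_1 = 5.2, P_1 = 23.8; CS_1 = 13.52, PS_1 = 20.28.
Change in consumer surplus = 13.52 - 35.28 = -21.76.

-21.76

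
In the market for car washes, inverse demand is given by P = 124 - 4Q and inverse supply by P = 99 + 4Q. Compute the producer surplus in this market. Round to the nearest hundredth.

Equilibrium: 124 - 4Q = 99 + 4Q, so Q* = 3.125 and P* = 111.5.
PS is the area between P* and the supply curve from 0 to Q*: (1/2)(3.125)(12.5) = 19.5312.

19.53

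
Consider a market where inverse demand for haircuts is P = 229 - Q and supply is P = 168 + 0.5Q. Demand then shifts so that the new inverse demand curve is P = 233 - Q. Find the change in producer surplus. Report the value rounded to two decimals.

56.00

Initial equilibrium: Q_0 = 40.6667, P_0 = 188.3333; CS_0 = (1/2)(40.6667)(40.6667) = 826.8889, PS_0 = (1/2)(40.6667)(20.3333) = 413.4444.
New equilibrium: 233 - Q = 168 + 0.5Q gives Q_1 = 43.3333, P_1 = 189.6667; CS_1 = 938.8889, PS_1 = 469.4444.
Change in producer surplus = 469.4444 - 413.4444 = 56.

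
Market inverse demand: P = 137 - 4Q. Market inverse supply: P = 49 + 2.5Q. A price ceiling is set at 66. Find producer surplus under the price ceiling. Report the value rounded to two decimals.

57.80

Without the control, 137 - 4Q = 49 + 2.5Q so Q* = 13.5385 and P* = 82.8462.
At the ceiling price 66, quantity supplied is (66 - 49)/2.5 = 6.8; supply is the short side, so Q = 6.8 trades at P = 66.
PS is the triangle above supply below 66: (1/2)(6.8)(66 - 49) = 57.8.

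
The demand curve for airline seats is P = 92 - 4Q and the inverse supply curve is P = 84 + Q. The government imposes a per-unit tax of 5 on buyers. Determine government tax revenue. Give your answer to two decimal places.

3.00

Pre-tax equilibrium: 92 - 4Q = 84 + Q gives Q* = 1.6, P* = 85.6.
A tax on buyers shifts demand down by 5: (92 - 5) - 4Q = 84 + Q, so Q_t = 0.6. Buyers pay P_b = 89.6; sellers receive P_s = P_b - 5 = 84.6.
Tax revenue = t x Q_t = 5 x 0.6 = 3.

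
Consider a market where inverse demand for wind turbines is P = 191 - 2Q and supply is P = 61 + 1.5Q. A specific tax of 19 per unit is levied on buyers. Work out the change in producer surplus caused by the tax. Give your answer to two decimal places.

Pre-tax equilibrium: 191 - 2Q = 61 + 1.5Q gives Q* = 37.1429, P* = 116.7143.
A tax on buyers shifts demand down by 19: (191 - 19) - 2Q = 61 + 1.5Q, so Q_t = 31.7143. Buyers pay P_b = 127.5714; sellers receive P_s = P_b - 19 = 108.5714.
Producers lose the trapezoid between P_s and P* out to Q_t plus the triangle from Q_t to Q*: change in PS = 754.3469 - 1034.6939 = -280.3469.

-280.35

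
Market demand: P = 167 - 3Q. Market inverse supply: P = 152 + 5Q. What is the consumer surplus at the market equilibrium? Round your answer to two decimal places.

Set 167 - 3Q = 152 + 5Q, which gives 15 = 8Q, so Q* = 1.875 and P* = 167 - 3(1.875) = 161.375.
Consumer surplus is the triangle under demand above P*: (1/2)(1.875)(167 - 161.375) = (1/2)(1.875)(5.625) = 5.2734.

5.27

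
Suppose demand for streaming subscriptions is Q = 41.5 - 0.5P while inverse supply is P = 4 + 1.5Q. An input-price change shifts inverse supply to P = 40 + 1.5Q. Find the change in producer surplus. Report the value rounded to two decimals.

Rewriting demand in inverse form: P = 83 - 2Q.
Initial equilibrium: Q_0 = 22.5714, P_0 = 37.8571; CS_0 = (1/2)(22.5714)(45.1429) = 509.4694, PS_0 = (1/2)(22.5714)(33.8571) = 382.102.
New equilibrium: 83 - 2Q = 40 + 1.5Q gives Q_1 = 12.2857, P_1 = 58.4286; CS_1 = 150.9388, PS_1 = 113.2041.
Change in producer surplus = 113.2041 - 382.102 = -268.898.

-268.90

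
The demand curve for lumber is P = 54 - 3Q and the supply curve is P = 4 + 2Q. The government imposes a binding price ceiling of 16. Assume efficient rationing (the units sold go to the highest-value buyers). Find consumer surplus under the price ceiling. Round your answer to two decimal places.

Without the control, 54 - 3Q = 4 + 2Q so Q* = 10 and P* = 24.
At P = 16, sellers supply (16 - 4)/2 = 6 while buyers want more, so the quantity traded is 6 at price 16.
The demand price at Q = 6 is 36. CS is the trapezoid between demand and 16 over [0, 6]: (1/2)[(54 - 16) + (36 - 16)](6) = 174.

174.00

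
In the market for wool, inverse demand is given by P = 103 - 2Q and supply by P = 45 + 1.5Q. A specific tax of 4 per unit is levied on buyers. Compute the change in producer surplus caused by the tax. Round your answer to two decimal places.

Pre-tax equilibrium: 103 - 2Q = 45 + 1.5Q gives Q* = 16.5714, P* = 69.8571.
A tax on buyers shifts demand down by 4: (103 - 4) - 2Q = 45 + 1.5Q, so Q_t = 15.4286. Buyers pay P_b = 72.1429; sellers receive P_s = P_b - 4 = 68.1429.
Producers lose the trapezoid between P_s and P* out to Q_t plus the triangle from Q_t to Q*: change in PS = 178.5306 - 205.9592 = -27.4286.

-27.43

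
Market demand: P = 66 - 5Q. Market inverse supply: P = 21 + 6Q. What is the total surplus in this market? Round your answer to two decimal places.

Equilibrium: 66 - 5Q = 21 + 6Q, so Q* = 4.0909 and P* = 45.5455.
CS = (1/2)(4.0909)(20.4545) = 41.8388 and PS = (1/2)(4.0909)(24.5455) = 50.2066, so total surplus = 92.0455.

92.05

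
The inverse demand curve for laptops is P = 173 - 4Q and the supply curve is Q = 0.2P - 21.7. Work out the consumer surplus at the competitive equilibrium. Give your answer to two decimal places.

Rewriting supply in inverse form: P = 108.5 + 5Q.
Setting demand equal to supply, 64.5 = 9Q, so Q* = 7.1667 and P* = 144.3333.
CS is the area between the demand curve and P* from 0 to Q*: (1/2)(7.1667)(28.6667) = 102.7222.

102.72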